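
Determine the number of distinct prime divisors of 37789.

37789 = 23 · 1643
1643 = 31 · 53
37789 = 23 · 31 · 53, which has 3 distinct prime factors.

3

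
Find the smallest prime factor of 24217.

24217 is odd.
Digit sum 16, not divisible by 3.
Ends in 7: not divisible by 5.
7: 24217 = 7·3459 + 4
11: 24217 = 11·2201 + 6
13: 24217 = 13·1862 + 11
17: 24217 = 17·1424 + 9
19: 24217 = 19·1274 + 11
23: 24217 = 23·1052 + 21
29: 24217 = 29·835 + 2
31: 24217 = 31·781 + 6
37: 24217 = 37·654 + 19
41: 24217 = 41·590 + 27
43: 24217 = 43·563 + 8
47: 24217 = 47·515 + 12
53: 24217 = 53·456 + 49
59: 24217 = 59·410 + 27
61: 24217 = 61·397

61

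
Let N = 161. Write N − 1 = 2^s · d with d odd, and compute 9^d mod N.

123

161 − 1 = 160 = 2^5 · 5, so d = 5.
9^1 ≡ 9 (mod 161)
9^2 ≡ 9^2 = 81 ≡ 81 (mod 161)
9^4 ≡ 81^2 = 6561 ≡ 121 (mod 161)
5 = 4 + 1 in binary powers of 2.
So 9^5 ≡ 121 · 9 ≡ 123 (mod 161).
Squaring chain: 123 → 156 → 25 → 142 → 39; never reaches −1, so base 9 is a Miller–Rabin witness that 161 is composite.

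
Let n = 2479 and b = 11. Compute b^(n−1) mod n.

11^1 ≡ 11 (mod 2479)
11^2 ≡ 11^2 = 121 ≡ 121 (mod 2479)
11^4 ≡ 121^2 = 14641 ≡ 2246 (mod 2479)
11^8 ≡ 2246^2 = 5044516 ≡ 2230 (mod 2479)
11^16 ≡ 2230^2 = 4972900 ≡ 26 (mod 2479)
11^32 ≡ 26^2 = 676 ≡ 676 (mod 2479)
11^64 ≡ 676^2 = 456976 ≡ 840 (mod 2479)
11^128 ≡ 840^2 = 705600 ≡ 1564 (mod 2479)
11^256 ≡ 1564^2 = 2446096 ≡ 1802 (mod 2479)
11^512 ≡ 1802^2 = 3247204 ≡ 2193 (mod 2479)
11^1024 ≡ 2193^2 = 4809249 ≡ 2468 (mod 2479)
11^2048 ≡ 2468^2 = 6091024 ≡ 121 (mod 2479)
2478 = 2048 + 256 + 128 + 32 + 8 + 4 + 2 in binary powers of 2.
So 11^2478 ≡ 121 · 1802 · 1564 · 676 · 2230 · 2246 · 121 ≡ 1148 (mod 2479).
Since 1148 ≠ 1, base 11 is a Fermat witness: 2479 is composite.

1148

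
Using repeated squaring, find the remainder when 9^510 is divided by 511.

1

9^1 ≡ 9 (mod 511)
9^2 ≡ 9^2 = 81 ≡ 81 (mod 511)
9^4 ≡ 81^2 = 6561 ≡ 429 (mod 511)
9^8 ≡ 429^2 = 184041 ≡ 81 (mod 511)
9^16 ≡ 81^2 = 6561 ≡ 429 (mod 511)
9^32 ≡ 429^2 = 184041 ≡ 81 (mod 511)
9^64 ≡ 81^2 = 6561 ≡ 429 (mod 511)
9^128 ≡ 429^2 = 184041 ≡ 81 (mod 511)
9^256 ≡ 81^2 = 6561 ≡ 429 (mod 511)
510 = 256 + 128 + 64 + 32 + 16 + 8 + 4 + 2 in binary powers of 2.
So 9^510 ≡ 429 · 81 · 429 · 81 · 429 · 81 · 429 · 81 ≡ 1 (mod 511).
Since the result is 1, base 9 gives no evidence that 511 is composite.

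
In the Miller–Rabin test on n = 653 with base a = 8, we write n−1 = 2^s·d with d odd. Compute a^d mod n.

504

653 − 1 = 652 = 2^2 · 163, so d = 163.
8^1 ≡ 8 (mod 653)
8^2 ≡ 8^2 = 64 ≡ 64 (mod 653)
8^4 ≡ 64^2 = 4096 ≡ 178 (mod 653)
8^8 ≡ 178^2 = 31684 ≡ 340 (mod 653)
8^16 ≡ 340^2 = 115600 ≡ 19 (mod 653)
8^32 ≡ 19^2 = 361 ≡ 361 (mod 653)
8^64 ≡ 361^2 = 130321 ≡ 374 (mod 653)
8^128 ≡ 374^2 = 139876 ≡ 134 (mod 653)
163 = 128 + 32 + 2 + 1 in binary powers of 2.
So 8^163 ≡ 134 · 361 · 64 · 8 ≡ 504 (mod 653).
Squaring chain: 504 → 652; reaches −1, so base 8 does not prove 653 composite.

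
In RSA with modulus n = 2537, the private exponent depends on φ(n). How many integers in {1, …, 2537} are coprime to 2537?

2436

Factor: 2537 = 43 · 59.
φ(2537) = (43−1) · (59−1) = 42 · 58 = 2436.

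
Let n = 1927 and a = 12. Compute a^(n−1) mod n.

1840

12^1 ≡ 12 (mod 1927)
12^2 ≡ 12^2 = 144 ≡ 144 (mod 1927)
12^4 ≡ 144^2 = 20736 ≡ 1466 (mod 1927)
12^8 ≡ 1466^2 = 2149156 ≡ 551 (mod 1927)
12^16 ≡ 551^2 = 303601 ≡ 1062 (mod 1927)
12^32 ≡ 1062^2 = 1127844 ≡ 549 (mod 1927)
12^64 ≡ 549^2 = 301401 ≡ 789 (mod 1927)
12^128 ≡ 789^2 = 622521 ≡ 100 (mod 1927)
12^256 ≡ 100^2 = 10000 ≡ 365 (mod 1927)
12^512 ≡ 365^2 = 133225 ≡ 262 (mod 1927)
12^1024 ≡ 262^2 = 68644 ≡ 1199 (mod 1927)
1926 = 1024 + 512 + 256 + 128 + 4 + 2 in binary powers of 2.
So 12^1926 ≡ 1199 · 262 · 365 · 100 · 1466 · 144 ≡ 1840 (mod 1927).
Since 1840 ≠ 1, base 12 is a Fermat witness: 1927 is composite.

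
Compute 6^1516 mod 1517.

6^1 ≡ 6 (mod 1517)
6^2 ≡ 6^2 = 36 ≡ 36 (mod 1517)
6^4 ≡ 36^2 = 1296 ≡ 1296 (mod 1517)
6^8 ≡ 1296^2 = 1679616 ≡ 297 (mod 1517)
6^16 ≡ 297^2 = 88209 ≡ 223 (mod 1517)
6^32 ≡ 223^2 = 49729 ≡ 1185 (mod 1517)
6^64 ≡ 1185^2 = 1404225 ≡ 1000 (mod 1517)
6^128 ≡ 1000^2 = 1000000 ≡ 297 (mod 1517)
6^256 ≡ 297^2 = 88209 ≡ 223 (mod 1517)
6^512 ≡ 223^2 = 49729 ≡ 1185 (mod 1517)
6^1024 ≡ 1185^2 = 1404225 ≡ 1000 (mod 1517)
1516 = 1024 + 256 + 128 + 64 + 32 + 8 + 4 in binary powers of 2.
So 6^1516 ≡ 1000 · 223 · 297 · 1000 · 1185 · 297 · 1296 ≡ 556 (mod 1517).
Since 556 ≠ 1, base 6 is a Fermat witness: 1517 is composite.

556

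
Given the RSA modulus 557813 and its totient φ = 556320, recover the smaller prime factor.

φ(n) = (p−1)(q−1) = n − (p+q) + 1, so p + q = 557813 − 556320 + 1 = 1494.
p and q are the roots of t² − 1494t + 557813 = 0.
Discriminant: 1494² − 4·557813 = 2232036 − 2231252 = 784; √784 = 28.
q = (1494 − 28)/2 = 733, p = (1494 + 28)/2 = 761.
Check: 733 · 761 = 557813.

733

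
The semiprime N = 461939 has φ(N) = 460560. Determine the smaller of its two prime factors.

φ(n) = (p−1)(q−1) = n − (p+q) + 1, so p + q = 461939 − 460560 + 1 = 1380.
p and q are the roots of t² − 1380t + 461939 = 0.
Discriminant: 1380² − 4·461939 = 1904400 − 1847756 = 56644; √56644 = 238.
q = (1380 − 238)/2 = 571, p = (1380 + 238)/2 = 809.
Check: 571 · 809 = 461939.

571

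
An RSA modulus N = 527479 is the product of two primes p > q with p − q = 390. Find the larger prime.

Since p = q + 390, we have 527479 = q(q + 390), so q² + 390q − 527479 = 0.
Discriminant: 390² + 4·527479 = 152100 + 2109916 = 2262016; √2262016 = 1504.
q = (−390 + 1504)/2 = 557, and p = q + 390 = 947.
Check: 557 · 947 = 527479.

947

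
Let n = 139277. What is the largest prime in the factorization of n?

79

139277 = 41 · 3397
3397 = 43 · 79
79 is prime.
So 139277 = 41 · 43 · 79; the largest prime factor is 79.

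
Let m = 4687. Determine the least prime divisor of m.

4687 is odd.
Digit sum 25, not divisible by 3.
Ends in 7: not divisible by 5.
7: 4687 = 7·669 + 4
11: 4687 = 11·426 + 1
13: 4687 = 13·360 + 7
17: 4687 = 17·275 + 12
19: 4687 = 19·246 + 13
23: 4687 = 23·203 + 18
29: 4687 = 29·161 + 18
31: 4687 = 31·151 + 6
37: 4687 = 37·126 + 25
41: 4687 = 41·114 + 13
43: 4687 = 43·109

43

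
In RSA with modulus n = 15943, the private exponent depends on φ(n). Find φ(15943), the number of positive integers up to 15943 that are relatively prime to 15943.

Factor: 15943 = 107 · 149.
φ(15943) = (107−1) · (149−1) = 106 · 148 = 15688.

15688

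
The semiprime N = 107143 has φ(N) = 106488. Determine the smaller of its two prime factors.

φ(n) = (p−1)(q−1) = n − (p+q) + 1, so p + q = 107143 − 106488 + 1 = 656.
p and q are the roots of t² − 656t + 107143 = 0.
Discriminant: 656² − 4·107143 = 430336 − 428572 = 1764; √1764 = 42.
q = (656 − 42)/2 = 307, p = (656 + 42)/2 = 349.
Check: 307 · 349 = 107143.

307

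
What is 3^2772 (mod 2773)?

3^1 ≡ 3 (mod 2773)
3^2 ≡ 3^2 = 9 ≡ 9 (mod 2773)
3^4 ≡ 9^2 = 81 ≡ 81 (mod 2773)
3^8 ≡ 81^2 = 6561 ≡ 1015 (mod 2773)
3^16 ≡ 1015^2 = 1030225 ≡ 1442 (mod 2773)
3^32 ≡ 1442^2 = 2079364 ≡ 2387 (mod 2773)
3^64 ≡ 2387^2 = 5697769 ≡ 2027 (mod 2773)
3^128 ≡ 2027^2 = 4108729 ≡ 1916 (mod 2773)
3^256 ≡ 1916^2 = 3671056 ≡ 2377 (mod 2773)
3^512 ≡ 2377^2 = 5650129 ≡ 1528 (mod 2773)
3^1024 ≡ 1528^2 = 2334784 ≡ 2691 (mod 2773)
3^2048 ≡ 2691^2 = 7241481 ≡ 1178 (mod 2773)
2772 = 2048 + 512 + 128 + 64 + 16 + 4 in binary powers of 2.
So 3^2772 ≡ 1178 · 1528 · 1916 · 2027 · 1442 · 81 ≡ 1140 (mod 2773).
Since 1140 ≠ 1, base 3 is a Fermat witness: 2773 is composite.

1140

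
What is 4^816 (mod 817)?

600

4^1 ≡ 4 (mod 817)
4^2 ≡ 4^2 = 16 ≡ 16 (mod 817)
4^4 ≡ 16^2 = 256 ≡ 256 (mod 817)
4^8 ≡ 256^2 = 65536 ≡ 176 (mod 817)
4^16 ≡ 176^2 = 30976 ≡ 747 (mod 817)
4^32 ≡ 747^2 = 558009 ≡ 815 (mod 817)
4^64 ≡ 815^2 = 664225 ≡ 4 (mod 817)
4^128 ≡ 4^2 = 16 ≡ 16 (mod 817)
4^256 ≡ 16^2 = 256 ≡ 256 (mod 817)
4^512 ≡ 256^2 = 65536 ≡ 176 (mod 817)
816 = 512 + 256 + 32 + 16 in binary powers of 2.
So 4^816 ≡ 176 · 256 · 815 · 747 ≡ 600 (mod 817).
Since 600 ≠ 1, base 4 is a Fermat witness: 817 is composite.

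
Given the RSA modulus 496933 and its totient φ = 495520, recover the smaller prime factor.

φ(n) = (p−1)(q−1) = n − (p+q) + 1, so p + q = 496933 − 495520 + 1 = 1414.
p and q are the roots of t² − 1414t + 496933 = 0.
Discriminant: 1414² − 4·496933 = 1999396 − 1987732 = 11664; √11664 = 108.
q = (1414 − 108)/2 = 653, p = (1414 + 108)/2 = 761.
Check: 653 · 761 = 496933.

653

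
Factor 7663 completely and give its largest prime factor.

97

7663 = 79 · 97
97 is prime.
So 7663 = 79 · 97; the largest prime factor is 97.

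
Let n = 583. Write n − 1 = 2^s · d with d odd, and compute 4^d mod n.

70

583 − 1 = 582 = 2^1 · 291, so d = 291.
4^1 ≡ 4 (mod 583)
4^2 ≡ 4^2 = 16 ≡ 16 (mod 583)
4^4 ≡ 16^2 = 256 ≡ 256 (mod 583)
4^8 ≡ 256^2 = 65536 ≡ 240 (mod 583)
4^16 ≡ 240^2 = 57600 ≡ 466 (mod 583)
4^32 ≡ 466^2 = 217156 ≡ 280 (mod 583)
4^64 ≡ 280^2 = 78400 ≡ 278 (mod 583)
4^128 ≡ 278^2 = 77284 ≡ 328 (mod 583)
4^256 ≡ 328^2 = 107584 ≡ 312 (mod 583)
291 = 256 + 32 + 2 + 1 in binary powers of 2.
So 4^291 ≡ 312 · 280 · 16 · 4 ≡ 70 (mod 583).
Squaring chain: 70; never reaches −1, so base 4 is a Miller–Rabin witness that 583 is composite.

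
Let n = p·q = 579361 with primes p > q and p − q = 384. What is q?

593

Since p = q + 384, we have 579361 = q(q + 384), so q² + 384q − 579361 = 0.
Discriminant: 384² + 4·579361 = 147456 + 2317444 = 2464900; √2464900 = 1570.
q = (−384 + 1570)/2 = 593, and p = q + 384 = 977.
Check: 593 · 977 = 579361.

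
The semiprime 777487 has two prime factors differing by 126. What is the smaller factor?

Since p = q + 126, we have 777487 = q(q + 126), so q² + 126q − 777487 = 0.
Discriminant: 126² + 4·777487 = 15876 + 3109948 = 3125824; √3125824 = 1768.
q = (−126 + 1768)/2 = 821, and p = q + 126 = 947.
Check: 821 · 947 = 777487.

821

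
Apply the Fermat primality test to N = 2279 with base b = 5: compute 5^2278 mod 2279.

411

5^1 ≡ 5 (mod 2279)
5^2 ≡ 5^2 = 25 ≡ 25 (mod 2279)
5^4 ≡ 25^2 = 625 ≡ 625 (mod 2279)
5^8 ≡ 625^2 = 390625 ≡ 916 (mod 2279)
5^16 ≡ 916^2 = 839056 ≡ 384 (mod 2279)
5^32 ≡ 384^2 = 147456 ≡ 1600 (mod 2279)
5^64 ≡ 1600^2 = 2560000 ≡ 683 (mod 2279)
5^128 ≡ 683^2 = 466489 ≡ 1573 (mod 2279)
5^256 ≡ 1573^2 = 2474329 ≡ 1614 (mod 2279)
5^512 ≡ 1614^2 = 2604996 ≡ 99 (mod 2279)
5^1024 ≡ 99^2 = 9801 ≡ 685 (mod 2279)
5^2048 ≡ 685^2 = 469225 ≡ 2030 (mod 2279)
2278 = 2048 + 128 + 64 + 32 + 4 + 2 in binary powers of 2.
So 5^2278 ≡ 2030 · 1573 · 683 · 1600 · 625 · 25 ≡ 411 (mod 2279).
Since 411 ≠ 1, base 5 is a Fermat witness: 2279 is composite.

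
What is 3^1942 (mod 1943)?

1600

3^1 ≡ 3 (mod 1943)
3^2 ≡ 3^2 = 9 ≡ 9 (mod 1943)
3^4 ≡ 9^2 = 81 ≡ 81 (mod 1943)
3^8 ≡ 81^2 = 6561 ≡ 732 (mod 1943)
3^16 ≡ 732^2 = 535824 ≡ 1499 (mod 1943)
3^32 ≡ 1499^2 = 2247001 ≡ 893 (mod 1943)
3^64 ≡ 893^2 = 797449 ≡ 819 (mod 1943)
3^128 ≡ 819^2 = 670761 ≡ 426 (mod 1943)
3^256 ≡ 426^2 = 181476 ≡ 777 (mod 1943)
3^512 ≡ 777^2 = 603729 ≡ 1399 (mod 1943)
3^1024 ≡ 1399^2 = 1957201 ≡ 600 (mod 1943)
1942 = 1024 + 512 + 256 + 128 + 16 + 4 + 2 in binary powers of 2.
So 3^1942 ≡ 600 · 1399 · 777 · 426 · 1499 · 81 · 9 ≡ 1600 (mod 1943).
Since 1600 ≠ 1, base 3 is a Fermat witness: 1943 is composite.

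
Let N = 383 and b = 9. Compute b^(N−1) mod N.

1

9^1 ≡ 9 (mod 383)
9^2 ≡ 9^2 = 81 ≡ 81 (mod 383)
9^4 ≡ 81^2 = 6561 ≡ 50 (mod 383)
9^8 ≡ 50^2 = 2500 ≡ 202 (mod 383)
9^16 ≡ 202^2 = 40804 ≡ 206 (mod 383)
9^32 ≡ 206^2 = 42436 ≡ 306 (mod 383)
9^64 ≡ 306^2 = 93636 ≡ 184 (mod 383)
9^128 ≡ 184^2 = 33856 ≡ 152 (mod 383)
9^256 ≡ 152^2 = 23104 ≡ 124 (mod 383)
382 = 256 + 64 + 32 + 16 + 8 + 4 + 2 in binary powers of 2.
So 9^382 ≡ 124 · 184 · 306 · 206 · 202 · 50 · 81 ≡ 1 (mod 383).
Since the result is 1, base 9 gives no evidence that 383 is composite.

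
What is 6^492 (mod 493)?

268

6^1 ≡ 6 (mod 493)
6^2 ≡ 6^2 = 36 ≡ 36 (mod 493)
6^4 ≡ 36^2 = 1296 ≡ 310 (mod 493)
6^8 ≡ 310^2 = 96100 ≡ 458 (mod 493)
6^16 ≡ 458^2 = 209764 ≡ 239 (mod 493)
6^32 ≡ 239^2 = 57121 ≡ 426 (mod 493)
6^64 ≡ 426^2 = 181476 ≡ 52 (mod 493)
6^128 ≡ 52^2 = 2704 ≡ 239 (mod 493)
6^256 ≡ 239^2 = 57121 ≡ 426 (mod 493)
492 = 256 + 128 + 64 + 32 + 8 + 4 in binary powers of 2.
So 6^492 ≡ 426 · 239 · 52 · 426 · 458 · 310 ≡ 268 (mod 493).
Since 268 ≠ 1, base 6 is a Fermat witness: 493 is composite.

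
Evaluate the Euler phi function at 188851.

Factor: 188851 = 13 · 73 · 199.
φ(188851) = (13−1) · (73−1) · (199−1) = 12 · 72 · 198 = 171072.

171072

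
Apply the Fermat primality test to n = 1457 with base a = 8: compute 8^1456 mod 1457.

1093

8^1 ≡ 8 (mod 1457)
8^2 ≡ 8^2 = 64 ≡ 64 (mod 1457)
8^4 ≡ 64^2 = 4096 ≡ 1182 (mod 1457)
8^8 ≡ 1182^2 = 1397124 ≡ 1318 (mod 1457)
8^16 ≡ 1318^2 = 1737124 ≡ 380 (mod 1457)
8^32 ≡ 380^2 = 144400 ≡ 157 (mod 1457)
8^64 ≡ 157^2 = 24649 ≡ 1337 (mod 1457)
8^128 ≡ 1337^2 = 1787569 ≡ 1287 (mod 1457)
8^256 ≡ 1287^2 = 1656369 ≡ 1217 (mod 1457)
8^512 ≡ 1217^2 = 1481089 ≡ 777 (mod 1457)
8^1024 ≡ 777^2 = 603729 ≡ 531 (mod 1457)
1456 = 1024 + 256 + 128 + 32 + 16 in binary powers of 2.
So 8^1456 ≡ 531 · 1217 · 1287 · 157 · 380 ≡ 1093 (mod 1457).
Since 1093 ≠ 1, base 8 is a Fermat witness: 1457 is composite.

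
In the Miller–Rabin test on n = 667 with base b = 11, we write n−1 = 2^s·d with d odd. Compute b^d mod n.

135

667 − 1 = 666 = 2^1 · 333, so d = 333.
11^1 ≡ 11 (mod 667)
11^2 ≡ 11^2 = 121 ≡ 121 (mod 667)
11^4 ≡ 121^2 = 14641 ≡ 634 (mod 667)
11^8 ≡ 634^2 = 401956 ≡ 422 (mod 667)
11^16 ≡ 422^2 = 178084 ≡ 662 (mod 667)
11^32 ≡ 662^2 = 438244 ≡ 25 (mod 667)
11^64 ≡ 25^2 = 625 ≡ 625 (mod 667)
11^128 ≡ 625^2 = 390625 ≡ 430 (mod 667)
11^256 ≡ 430^2 = 184900 ≡ 141 (mod 667)
333 = 256 + 64 + 8 + 4 + 1 in binary powers of 2.
So 11^333 ≡ 141 · 625 · 422 · 634 · 11 ≡ 135 (mod 667).
Squaring chain: 135; never reaches −1, so base 11 is a Miller–Rabin witness that 667 is composite.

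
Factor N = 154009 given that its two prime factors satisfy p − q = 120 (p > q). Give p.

457

Since p = q + 120, we have 154009 = q(q + 120), so q² + 120q − 154009 = 0.
Discriminant: 120² + 4·154009 = 14400 + 616036 = 630436; √630436 = 794.
q = (−120 + 794)/2 = 337, and p = q + 120 = 457.
Check: 337 · 457 = 154009.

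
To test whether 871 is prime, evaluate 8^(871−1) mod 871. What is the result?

8^1 ≡ 8 (mod 871)
8^2 ≡ 8^2 = 64 ≡ 64 (mod 871)
8^4 ≡ 64^2 = 4096 ≡ 612 (mod 871)
8^8 ≡ 612^2 = 374544 ≡ 14 (mod 871)
8^16 ≡ 14^2 = 196 ≡ 196 (mod 871)
8^32 ≡ 196^2 = 38416 ≡ 92 (mod 871)
8^64 ≡ 92^2 = 8464 ≡ 625 (mod 871)
8^128 ≡ 625^2 = 390625 ≡ 417 (mod 871)
8^256 ≡ 417^2 = 173889 ≡ 560 (mod 871)
8^512 ≡ 560^2 = 313600 ≡ 40 (mod 871)
870 = 512 + 256 + 64 + 32 + 4 + 2 in binary powers of 2.
So 8^870 ≡ 40 · 560 · 625 · 92 · 612 · 64 ≡ 662 (mod 871).
Since 662 ≠ 1, base 8 is a Fermat witness: 871 is composite.

662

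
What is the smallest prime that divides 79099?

83

79099 is odd.
Digit sum 34, not divisible by 3.
Ends in 9: not divisible by 5.
7: 79099 = 7·11299 + 6
11: 79099 = 11·7190 + 9
13: 79099 = 13·6084 + 7
17: 79099 = 17·4652 + 15
19: 79099 = 19·4163 + 2
23: 79099 = 23·3439 + 2
29: 79099 = 29·2727 + 16
31: 79099 = 31·2551 + 18
37: 79099 = 37·2137 + 30
41: 79099 = 41·1929 + 10
43: 79099 = 43·1839 + 22
47: 79099 = 47·1682 + 45
53: 79099 = 53·1492 + 23
59: 79099 = 59·1340 + 39
61: 79099 = 61·1296 + 43
67: 79099 = 67·1180 + 39
71: 79099 = 71·1114 + 5
73: 79099 = 73·1083 + 40
79: 79099 = 79·1001 + 20
83: 79099 = 83·953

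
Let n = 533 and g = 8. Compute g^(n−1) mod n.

8^1 ≡ 8 (mod 533)
8^2 ≡ 8^2 = 64 ≡ 64 (mod 533)
8^4 ≡ 64^2 = 4096 ≡ 365 (mod 533)
8^8 ≡ 365^2 = 133225 ≡ 508 (mod 533)
8^16 ≡ 508^2 = 258064 ≡ 92 (mod 533)
8^32 ≡ 92^2 = 8464 ≡ 469 (mod 533)
8^64 ≡ 469^2 = 219961 ≡ 365 (mod 533)
8^128 ≡ 365^2 = 133225 ≡ 508 (mod 533)
8^256 ≡ 508^2 = 258064 ≡ 92 (mod 533)
8^512 ≡ 92^2 = 8464 ≡ 469 (mod 533)
532 = 512 + 16 + 4 in binary powers of 2.
So 8^532 ≡ 469 · 92 · 365 ≡ 469 (mod 533).
Since 469 ≠ 1, base 8 is a Fermat witness: 533 is composite.

469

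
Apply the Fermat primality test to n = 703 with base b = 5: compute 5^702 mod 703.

628

5^1 ≡ 5 (mod 703)
5^2 ≡ 5^2 = 25 ≡ 25 (mod 703)
5^4 ≡ 25^2 = 625 ≡ 625 (mod 703)
5^8 ≡ 625^2 = 390625 ≡ 460 (mod 703)
5^16 ≡ 460^2 = 211600 ≡ 700 (mod 703)
5^32 ≡ 700^2 = 490000 ≡ 9 (mod 703)
5^64 ≡ 9^2 = 81 ≡ 81 (mod 703)
5^128 ≡ 81^2 = 6561 ≡ 234 (mod 703)
5^256 ≡ 234^2 = 54756 ≡ 625 (mod 703)
5^512 ≡ 625^2 = 390625 ≡ 460 (mod 703)
702 = 512 + 128 + 32 + 16 + 8 + 4 + 2 in binary powers of 2.
So 5^702 ≡ 460 · 234 · 9 · 700 · 460 · 625 · 25 ≡ 628 (mod 703).
Since 628 ≠ 1, base 5 is a Fermat witness: 703 is composite.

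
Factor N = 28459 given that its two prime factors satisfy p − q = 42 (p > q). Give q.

149

Since p = q + 42, we have 28459 = q(q + 42), so q² + 42q − 28459 = 0.
Discriminant: 42² + 4·28459 = 1764 + 113836 = 115600; √115600 = 340.
q = (−42 + 340)/2 = 149, and p = q + 42 = 191.
Check: 149 · 191 = 28459.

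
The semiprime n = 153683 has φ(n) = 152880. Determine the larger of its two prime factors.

491

φ(n) = (p−1)(q−1) = n − (p+q) + 1, so p + q = 153683 − 152880 + 1 = 804.
p and q are the roots of t² − 804t + 153683 = 0.
Discriminant: 804² − 4·153683 = 646416 − 614732 = 31684; √31684 = 178.
q = (804 − 178)/2 = 313, p = (804 + 178)/2 = 491.
Check: 313 · 491 = 153683.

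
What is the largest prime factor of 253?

23

253 = 11 · 23
23 is prime.
So 253 = 11 · 23; the largest prime factor is 23.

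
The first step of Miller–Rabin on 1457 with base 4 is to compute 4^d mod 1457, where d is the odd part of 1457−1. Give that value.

717

1457 − 1 = 1456 = 2^4 · 91, so d = 91.
4^1 ≡ 4 (mod 1457)
4^2 ≡ 4^2 = 16 ≡ 16 (mod 1457)
4^4 ≡ 16^2 = 256 ≡ 256 (mod 1457)
4^8 ≡ 256^2 = 65536 ≡ 1428 (mod 1457)
4^16 ≡ 1428^2 = 2039184 ≡ 841 (mod 1457)
4^32 ≡ 841^2 = 707281 ≡ 636 (mod 1457)
4^64 ≡ 636^2 = 404496 ≡ 907 (mod 1457)
91 = 64 + 16 + 8 + 2 + 1 in binary powers of 2.
So 4^91 ≡ 907 · 841 · 1428 · 16 · 4 ≡ 717 (mod 1457).
Squaring chain: 717 → 1225 → 1372 → 1397; never reaches −1, so base 4 is a Miller–Rabin witness that 1457 is composite.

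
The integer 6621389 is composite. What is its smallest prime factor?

6621389 is odd.
Digit sum 35, not divisible by 3.
Ends in 9: not divisible by 5.
7: 6621389 = 7·945912 + 5
11: 6621389 = 11·601944 + 5
13: 6621389 = 13·509337 + 8
17: 6621389 = 17·389493 + 8
19: 6621389 = 19·348494 + 3
23: 6621389 = 23·287886 + 11
29: 6621389 = 29·228323 + 22
31: 6621389 = 31·213593 + 6
37: 6621389 = 37·178956 + 17
41: 6621389 = 41·161497 + 12
43: 6621389 = 43·153985 + 34
47: 6621389 = 47·140880 + 29
53: 6621389 = 53·124931 + 46
59: 6621389 = 59·112226 + 55
61: 6621389 = 61·108547 + 22
67: 6621389 = 67·98826 + 47
71: 6621389 = 71·93259

71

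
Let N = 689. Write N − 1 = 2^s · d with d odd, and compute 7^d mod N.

461

689 − 1 = 688 = 2^4 · 43, so d = 43.
7^1 ≡ 7 (mod 689)
7^2 ≡ 7^2 = 49 ≡ 49 (mod 689)
7^4 ≡ 49^2 = 2401 ≡ 334 (mod 689)
7^8 ≡ 334^2 = 111556 ≡ 627 (mod 689)
7^16 ≡ 627^2 = 393129 ≡ 399 (mod 689)
7^32 ≡ 399^2 = 159201 ≡ 42 (mod 689)
43 = 32 + 8 + 2 + 1 in binary powers of 2.
So 7^43 ≡ 42 · 627 · 49 · 7 ≡ 461 (mod 689).
Squaring chain: 461 → 309 → 399 → 42; never reaches −1, so base 7 is a Miller–Rabin witness that 689 is composite.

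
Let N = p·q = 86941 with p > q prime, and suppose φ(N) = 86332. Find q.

φ(n) = (p−1)(q−1) = n − (p+q) + 1, so p + q = 86941 − 86332 + 1 = 610.
p and q are the roots of t² − 610t + 86941 = 0.
Discriminant: 610² − 4·86941 = 372100 − 347764 = 24336; √24336 = 156.
q = (610 − 156)/2 = 227, p = (610 + 156)/2 = 383.
Check: 227 · 383 = 86941.

227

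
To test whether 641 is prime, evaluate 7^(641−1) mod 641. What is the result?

7^1 ≡ 7 (mod 641)
7^2 ≡ 7^2 = 49 ≡ 49 (mod 641)
7^4 ≡ 49^2 = 2401 ≡ 478 (mod 641)
7^8 ≡ 478^2 = 228484 ≡ 288 (mod 641)
7^16 ≡ 288^2 = 82944 ≡ 255 (mod 641)
7^32 ≡ 255^2 = 65025 ≡ 284 (mod 641)
7^64 ≡ 284^2 = 80656 ≡ 531 (mod 641)
7^128 ≡ 531^2 = 281961 ≡ 562 (mod 641)
7^256 ≡ 562^2 = 315844 ≡ 472 (mod 641)
7^512 ≡ 472^2 = 222784 ≡ 357 (mod 641)
640 = 512 + 128 in binary powers of 2.
So 7^640 ≡ 357 · 562 ≡ 1 (mod 641).
Since the result is 1, base 7 gives no evidence that 641 is composite.

1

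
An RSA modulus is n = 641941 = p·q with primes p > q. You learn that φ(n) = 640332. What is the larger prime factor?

φ(n) = (p−1)(q−1) = n − (p+q) + 1, so p + q = 641941 − 640332 + 1 = 1610.
p and q are the roots of t² − 1610t + 641941 = 0.
Discriminant: 1610² − 4·641941 = 2592100 − 2567764 = 24336; √24336 = 156.
q = (1610 − 156)/2 = 727, p = (1610 + 156)/2 = 883.
Check: 727 · 883 = 641941.

883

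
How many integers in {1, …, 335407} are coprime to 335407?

312984

Factor: 335407 = 19 · 127 · 139.
φ(335407) = (19−1) · (127−1) · (139−1) = 18 · 126 · 138 = 312984.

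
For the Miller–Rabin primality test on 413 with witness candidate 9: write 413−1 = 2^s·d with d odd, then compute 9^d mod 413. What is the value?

86

413 − 1 = 412 = 2^2 · 103, so d = 103.
9^1 ≡ 9 (mod 413)
9^2 ≡ 9^2 = 81 ≡ 81 (mod 413)
9^4 ≡ 81^2 = 6561 ≡ 366 (mod 413)
9^8 ≡ 366^2 = 133956 ≡ 144 (mod 413)
9^16 ≡ 144^2 = 20736 ≡ 86 (mod 413)
9^32 ≡ 86^2 = 7396 ≡ 375 (mod 413)
9^64 ≡ 375^2 = 140625 ≡ 205 (mod 413)
103 = 64 + 32 + 4 + 2 + 1 in binary powers of 2.
So 9^103 ≡ 205 · 375 · 366 · 81 · 9 ≡ 86 (mod 413).
Squaring chain: 86 → 375; never reaches −1, so base 9 is a Miller–Rabin witness that 413 is composite.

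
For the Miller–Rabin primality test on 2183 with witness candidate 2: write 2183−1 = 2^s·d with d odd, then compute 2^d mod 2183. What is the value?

2183 − 1 = 2182 = 2^1 · 1091, so d = 1091.
2^1 ≡ 2 (mod 2183)
2^2 ≡ 2^2 = 4 ≡ 4 (mod 2183)
2^4 ≡ 4^2 = 16 ≡ 16 (mod 2183)
2^8 ≡ 16^2 = 256 ≡ 256 (mod 2183)
2^16 ≡ 256^2 = 65536 ≡ 46 (mod 2183)
2^32 ≡ 46^2 = 2116 ≡ 2116 (mod 2183)
2^64 ≡ 2116^2 = 4477456 ≡ 123 (mod 2183)
2^128 ≡ 123^2 = 15129 ≡ 2031 (mod 2183)
2^256 ≡ 2031^2 = 4124961 ≡ 1274 (mod 2183)
2^512 ≡ 1274^2 = 1623076 ≡ 1107 (mod 2183)
2^1024 ≡ 1107^2 = 1225449 ≡ 786 (mod 2183)
1091 = 1024 + 64 + 2 + 1 in binary powers of 2.
So 2^1091 ≡ 786 · 123 · 4 · 2 ≡ 642 (mod 2183).
Squaring chain: 642; never reaches −1, so base 2 is a Miller–Rabin witness that 2183 is composite.

642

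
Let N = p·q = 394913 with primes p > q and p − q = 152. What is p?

709

Since p = q + 152, we have 394913 = q(q + 152), so q² + 152q − 394913 = 0.
Discriminant: 152² + 4·394913 = 23104 + 1579652 = 1602756; √1602756 = 1266.
q = (−152 + 1266)/2 = 557, and p = q + 152 = 709.
Check: 557 · 709 = 394913.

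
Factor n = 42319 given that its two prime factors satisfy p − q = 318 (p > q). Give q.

Since p = q + 318, we have 42319 = q(q + 318), so q² + 318q − 42319 = 0.
Discriminant: 318² + 4·42319 = 101124 + 169276 = 270400; √270400 = 520.
q = (−318 + 520)/2 = 101, and p = q + 318 = 419.
Check: 101 · 419 = 42319.

101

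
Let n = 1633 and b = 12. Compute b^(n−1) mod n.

12^1 ≡ 12 (mod 1633)
12^2 ≡ 12^2 = 144 ≡ 144 (mod 1633)
12^4 ≡ 144^2 = 20736 ≡ 1140 (mod 1633)
12^8 ≡ 1140^2 = 1299600 ≡ 1365 (mod 1633)
12^16 ≡ 1365^2 = 1863225 ≡ 1605 (mod 1633)
12^32 ≡ 1605^2 = 2576025 ≡ 784 (mod 1633)
12^64 ≡ 784^2 = 614656 ≡ 648 (mod 1633)
12^128 ≡ 648^2 = 419904 ≡ 223 (mod 1633)
12^256 ≡ 223^2 = 49729 ≡ 739 (mod 1633)
12^512 ≡ 739^2 = 546121 ≡ 699 (mod 1633)
12^1024 ≡ 699^2 = 488601 ≡ 334 (mod 1633)
1632 = 1024 + 512 + 64 + 32 in binary powers of 2.
So 12^1632 ≡ 334 · 699 · 648 · 784 ≡ 841 (mod 1633).
Since 841 ≠ 1, base 12 is a Fermat witness: 1633 is composite.

841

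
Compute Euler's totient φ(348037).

330480

Factor: 348037 = 31 · 103 · 109.
φ(348037) = (31−1) · (103−1) · (109−1) = 30 · 102 · 108 = 330480.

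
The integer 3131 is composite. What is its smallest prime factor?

31

3131 is odd.
Digit sum 8, not divisible by 3.
Ends in 1: not divisible by 5.
7: 3131 = 7·447 + 2
11: 3131 = 11·284 + 7
13: 3131 = 13·240 + 11
17: 3131 = 17·184 + 3
19: 3131 = 19·164 + 15
23: 3131 = 23·136 + 3
29: 3131 = 29·107 + 28
31: 3131 = 31·101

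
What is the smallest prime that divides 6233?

6233 is odd.
Digit sum 14, not divisible by 3.
Ends in 3: not divisible by 5.
7: 6233 = 7·890 + 3
11: 6233 = 11·566 + 7
13: 6233 = 13·479 + 6
17: 6233 = 17·366 + 11
19: 6233 = 19·328 + 1
23: 6233 = 23·271

23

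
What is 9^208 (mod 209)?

47

9^1 ≡ 9 (mod 209)
9^2 ≡ 9^2 = 81 ≡ 81 (mod 209)
9^4 ≡ 81^2 = 6561 ≡ 82 (mod 209)
9^8 ≡ 82^2 = 6724 ≡ 36 (mod 209)
9^16 ≡ 36^2 = 1296 ≡ 42 (mod 209)
9^32 ≡ 42^2 = 1764 ≡ 92 (mod 209)
9^64 ≡ 92^2 = 8464 ≡ 104 (mod 209)
9^128 ≡ 104^2 = 10816 ≡ 157 (mod 209)
208 = 128 + 64 + 16 in binary powers of 2.
So 9^208 ≡ 157 · 104 · 42 ≡ 47 (mod 209).
Since 47 ≠ 1, base 9 is a Fermat witness: 209 is composite.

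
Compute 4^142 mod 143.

4^1 ≡ 4 (mod 143)
4^2 ≡ 4^2 = 16 ≡ 16 (mod 143)
4^4 ≡ 16^2 = 256 ≡ 113 (mod 143)
4^8 ≡ 113^2 = 12769 ≡ 42 (mod 143)
4^16 ≡ 42^2 = 1764 ≡ 48 (mod 143)
4^32 ≡ 48^2 = 2304 ≡ 16 (mod 143)
4^64 ≡ 16^2 = 256 ≡ 113 (mod 143)
4^128 ≡ 113^2 = 12769 ≡ 42 (mod 143)
142 = 128 + 8 + 4 + 2 in binary powers of 2.
So 4^142 ≡ 42 · 42 · 113 · 16 ≡ 126 (mod 143).
Since 126 ≠ 1, base 4 is a Fermat witness: 143 is composite.

126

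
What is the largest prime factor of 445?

445 = 5 · 89
89 is prime.
So 445 = 5 · 89; the largest prime factor is 89.

89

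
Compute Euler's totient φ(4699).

4536

Factor: 4699 = 37 · 127.
φ(4699) = (37−1) · (127−1) = 36 · 126 = 4536.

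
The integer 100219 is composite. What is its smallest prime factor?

7

100219 is odd.
Digit sum 13, not divisible by 3.
Ends in 9: not divisible by 5.
7: 100219 = 7·14317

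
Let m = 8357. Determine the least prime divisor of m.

61

8357 is odd.
Digit sum 23, not divisible by 3.
Ends in 7: not divisible by 5.
7: 8357 = 7·1193 + 6
11: 8357 = 11·759 + 8
13: 8357 = 13·642 + 11
17: 8357 = 17·491 + 10
19: 8357 = 19·439 + 16
23: 8357 = 23·363 + 8
29: 8357 = 29·288 + 5
31: 8357 = 31·269 + 18
37: 8357 = 37·225 + 32
41: 8357 = 41·203 + 34
43: 8357 = 43·194 + 15
47: 8357 = 47·177 + 38
53: 8357 = 53·157 + 36
59: 8357 = 59·141 + 38
61: 8357 = 61·137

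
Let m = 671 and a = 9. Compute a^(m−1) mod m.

1

9^1 ≡ 9 (mod 671)
9^2 ≡ 9^2 = 81 ≡ 81 (mod 671)
9^4 ≡ 81^2 = 6561 ≡ 522 (mod 671)
9^8 ≡ 522^2 = 272484 ≡ 58 (mod 671)
9^16 ≡ 58^2 = 3364 ≡ 9 (mod 671)
9^32 ≡ 9^2 = 81 ≡ 81 (mod 671)
9^64 ≡ 81^2 = 6561 ≡ 522 (mod 671)
9^128 ≡ 522^2 = 272484 ≡ 58 (mod 671)
9^256 ≡ 58^2 = 3364 ≡ 9 (mod 671)
9^512 ≡ 9^2 = 81 ≡ 81 (mod 671)
670 = 512 + 128 + 16 + 8 + 4 + 2 in binary powers of 2.
So 9^670 ≡ 81 · 58 · 9 · 58 · 522 · 81 ≡ 1 (mod 671).
Since the result is 1, base 9 gives no evidence that 671 is composite.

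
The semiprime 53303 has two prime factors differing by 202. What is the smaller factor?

Since p = q + 202, we have 53303 = q(q + 202), so q² + 202q − 53303 = 0.
Discriminant: 202² + 4·53303 = 40804 + 213212 = 254016; √254016 = 504.
q = (−202 + 504)/2 = 151, and p = q + 202 = 353.
Check: 151 · 353 = 53303.

151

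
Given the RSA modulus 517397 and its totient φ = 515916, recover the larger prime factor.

φ(n) = (p−1)(q−1) = n − (p+q) + 1, so p + q = 517397 − 515916 + 1 = 1482.
p and q are the roots of t² − 1482t + 517397 = 0.
Discriminant: 1482² − 4·517397 = 2196324 − 2069588 = 126736; √126736 = 356.
q = (1482 − 356)/2 = 563, p = (1482 + 356)/2 = 919.
Check: 563 · 919 = 517397.

919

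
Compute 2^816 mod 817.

2^1 ≡ 2 (mod 817)
2^2 ≡ 2^2 = 4 ≡ 4 (mod 817)
2^4 ≡ 4^2 = 16 ≡ 16 (mod 817)
2^8 ≡ 16^2 = 256 ≡ 256 (mod 817)
2^16 ≡ 256^2 = 65536 ≡ 176 (mod 817)
2^32 ≡ 176^2 = 30976 ≡ 747 (mod 817)
2^64 ≡ 747^2 = 558009 ≡ 815 (mod 817)
2^128 ≡ 815^2 = 664225 ≡ 4 (mod 817)
2^256 ≡ 4^2 = 16 ≡ 16 (mod 817)
2^512 ≡ 16^2 = 256 ≡ 256 (mod 817)
816 = 512 + 256 + 32 + 16 in binary powers of 2.
So 2^816 ≡ 256 · 16 · 747 · 176 ≡ 102 (mod 817).
Since 102 ≠ 1, base 2 is a Fermat witness: 817 is composite.

102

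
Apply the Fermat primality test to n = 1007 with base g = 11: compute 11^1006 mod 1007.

334

11^1 ≡ 11 (mod 1007)
11^2 ≡ 11^2 = 121 ≡ 121 (mod 1007)
11^4 ≡ 121^2 = 14641 ≡ 543 (mod 1007)
11^8 ≡ 543^2 = 294849 ≡ 805 (mod 1007)
11^16 ≡ 805^2 = 648025 ≡ 524 (mod 1007)
11^32 ≡ 524^2 = 274576 ≡ 672 (mod 1007)
11^64 ≡ 672^2 = 451584 ≡ 448 (mod 1007)
11^128 ≡ 448^2 = 200704 ≡ 311 (mod 1007)
11^256 ≡ 311^2 = 96721 ≡ 49 (mod 1007)
11^512 ≡ 49^2 = 2401 ≡ 387 (mod 1007)
1006 = 512 + 256 + 128 + 64 + 32 + 8 + 4 + 2 in binary powers of 2.
So 11^1006 ≡ 387 · 49 · 311 · 448 · 672 · 805 · 543 · 121 ≡ 334 (mod 1007).
Since 334 ≠ 1, base 11 is a Fermat witness: 1007 is composite.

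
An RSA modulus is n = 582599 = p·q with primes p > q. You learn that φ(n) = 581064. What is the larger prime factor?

φ(n) = (p−1)(q−1) = n − (p+q) + 1, so p + q = 582599 − 581064 + 1 = 1536.
p and q are the roots of t² − 1536t + 582599 = 0.
Discriminant: 1536² − 4·582599 = 2359296 − 2330396 = 28900; √28900 = 170.
q = (1536 − 170)/2 = 683, p = (1536 + 170)/2 = 853.
Check: 683 · 853 = 582599.

853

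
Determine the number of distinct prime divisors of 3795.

4

3795 = 3 · 1265
1265 = 5 · 253
253 = 11 · 23
3795 = 3 · 5 · 11 · 23, which has 4 distinct prime factors.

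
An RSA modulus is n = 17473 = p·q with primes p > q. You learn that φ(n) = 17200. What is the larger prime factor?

φ(n) = (p−1)(q−1) = n − (p+q) + 1, so p + q = 17473 − 17200 + 1 = 274.
p and q are the roots of t² − 274t + 17473 = 0.
Discriminant: 274² − 4·17473 = 75076 − 69892 = 5184; √5184 = 72.
q = (274 − 72)/2 = 101, p = (274 + 72)/2 = 173.
Check: 101 · 173 = 17473.

173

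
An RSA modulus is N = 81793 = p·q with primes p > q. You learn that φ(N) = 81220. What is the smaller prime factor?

φ(n) = (p−1)(q−1) = n − (p+q) + 1, so p + q = 81793 − 81220 + 1 = 574.
p and q are the roots of t² − 574t + 81793 = 0.
Discriminant: 574² − 4·81793 = 329476 − 327172 = 2304; √2304 = 48.
q = (574 − 48)/2 = 263, p = (574 + 48)/2 = 311.
Check: 263 · 311 = 81793.

263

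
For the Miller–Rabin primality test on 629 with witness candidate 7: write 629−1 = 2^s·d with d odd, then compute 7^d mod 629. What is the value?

629 − 1 = 628 = 2^2 · 157, so d = 157.
7^1 ≡ 7 (mod 629)
7^2 ≡ 7^2 = 49 ≡ 49 (mod 629)
7^4 ≡ 49^2 = 2401 ≡ 514 (mod 629)
7^8 ≡ 514^2 = 264196 ≡ 16 (mod 629)
7^16 ≡ 16^2 = 256 ≡ 256 (mod 629)
7^32 ≡ 256^2 = 65536 ≡ 120 (mod 629)
7^64 ≡ 120^2 = 14400 ≡ 562 (mod 629)
7^128 ≡ 562^2 = 315844 ≡ 86 (mod 629)
157 = 128 + 16 + 8 + 4 + 1 in binary powers of 2.
So 7^157 ≡ 86 · 256 · 16 · 514 · 7 ≡ 329 (mod 629).
Squaring chain: 329 → 53; never reaches −1, so base 7 is a Miller–Rabin witness that 629 is composite.

329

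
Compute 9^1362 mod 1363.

9^1 ≡ 9 (mod 1363)
9^2 ≡ 9^2 = 81 ≡ 81 (mod 1363)
9^4 ≡ 81^2 = 6561 ≡ 1109 (mod 1363)
9^8 ≡ 1109^2 = 1229881 ≡ 455 (mod 1363)
9^16 ≡ 455^2 = 207025 ≡ 1212 (mod 1363)
9^32 ≡ 1212^2 = 1468944 ≡ 993 (mod 1363)
9^64 ≡ 993^2 = 986049 ≡ 600 (mod 1363)
9^128 ≡ 600^2 = 360000 ≡ 168 (mod 1363)
9^256 ≡ 168^2 = 28224 ≡ 964 (mod 1363)
9^512 ≡ 964^2 = 929296 ≡ 1093 (mod 1363)
9^1024 ≡ 1093^2 = 1194649 ≡ 661 (mod 1363)
1362 = 1024 + 256 + 64 + 16 + 2 in binary powers of 2.
So 9^1362 ≡ 661 · 964 · 600 · 1212 · 81 ≡ 1051 (mod 1363).
Since 1051 ≠ 1, base 9 is a Fermat witness: 1363 is composite.

1051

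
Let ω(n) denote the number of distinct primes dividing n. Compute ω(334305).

334305 = 3^2 · 37145
37145 = 5 · 7429
7429 = 17 · 437
437 = 19 · 23
334305 = 3^2 · 5 · 17 · 19 · 23, which has 5 distinct prime factors.

5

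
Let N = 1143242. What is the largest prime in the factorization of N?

97

1143242 = 2 · 571621
571621 = 71 · 8051
8051 = 83 · 97
97 is prime.
So 1143242 = 2 · 71 · 83 · 97; the largest prime factor is 97.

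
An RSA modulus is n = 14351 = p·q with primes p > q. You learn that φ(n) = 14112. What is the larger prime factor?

127

φ(n) = (p−1)(q−1) = n − (p+q) + 1, so p + q = 14351 − 14112 + 1 = 240.
p and q are the roots of t² − 240t + 14351 = 0.
Discriminant: 240² − 4·14351 = 57600 − 57404 = 196; √196 = 14.
q = (240 − 14)/2 = 113, p = (240 + 14)/2 = 127.
Check: 113 · 127 = 14351.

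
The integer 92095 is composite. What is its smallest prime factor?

5

92095 is odd.
Digit sum 25, not divisible by 3.
Ends in 5: divisible by 5.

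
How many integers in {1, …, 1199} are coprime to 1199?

Factor: 1199 = 11 · 109.
φ(1199) = (11−1) · (109−1) = 10 · 108 = 1080.

1080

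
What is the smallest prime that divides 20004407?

97

20004407 is odd.
Digit sum 17, not divisible by 3.
Ends in 7: not divisible by 5.
7: 20004407 = 7·2857772 + 3
11: 20004407 = 11·1818582 + 5
13: 20004407 = 13·1538800 + 7
17: 20004407 = 17·1176729 + 14
19: 20004407 = 19·1052863 + 10
23: 20004407 = 23·869756 + 19
29: 20004407 = 29·689807 + 4
31: 20004407 = 31·645303 + 14
37: 20004407 = 37·540659 + 24
41: 20004407 = 41·487912 + 15
43: 20004407 = 43·465218 + 33
47: 20004407 = 47·425625 + 32
53: 20004407 = 53·377441 + 34
59: 20004407 = 59·339057 + 44
61: 20004407 = 61·327941 + 6
67: 20004407 = 67·298573 + 16
71: 20004407 = 71·281752 + 15
73: 20004407 = 73·274032 + 71
79: 20004407 = 79·253220 + 27
83: 20004407 = 83·241016 + 79
89: 20004407 = 89·224768 + 55
97: 20004407 = 97·206231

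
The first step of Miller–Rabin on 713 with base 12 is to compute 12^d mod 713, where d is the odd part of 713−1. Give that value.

633

713 − 1 = 712 = 2^3 · 89, so d = 89.
12^1 ≡ 12 (mod 713)
12^2 ≡ 12^2 = 144 ≡ 144 (mod 713)
12^4 ≡ 144^2 = 20736 ≡ 59 (mod 713)
12^8 ≡ 59^2 = 3481 ≡ 629 (mod 713)
12^16 ≡ 629^2 = 395641 ≡ 639 (mod 713)
12^32 ≡ 639^2 = 408321 ≡ 485 (mod 713)
12^64 ≡ 485^2 = 235225 ≡ 648 (mod 713)
89 = 64 + 16 + 8 + 1 in binary powers of 2.
So 12^89 ≡ 648 · 639 · 629 · 12 ≡ 633 (mod 713).
Squaring chain: 633 → 696 → 289; never reaches −1, so base 12 is a Miller–Rabin witness that 713 is composite.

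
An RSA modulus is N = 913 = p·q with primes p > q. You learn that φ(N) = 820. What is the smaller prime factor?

φ(n) = (p−1)(q−1) = n − (p+q) + 1, so p + q = 913 − 820 + 1 = 94.
p and q are the roots of t² − 94t + 913 = 0.
Discriminant: 94² − 4·913 = 8836 − 3652 = 5184; √5184 = 72.
q = (94 − 72)/2 = 11, p = (94 + 72)/2 = 83.
Check: 11 · 83 = 913.

11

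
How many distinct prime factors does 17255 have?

17255 = 5 · 3451
3451 = 7 · 493
493 = 17 · 29
17255 = 5 · 7 · 17 · 29, which has 4 distinct prime factors.

4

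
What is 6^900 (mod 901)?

208

6^1 ≡ 6 (mod 901)
6^2 ≡ 6^2 = 36 ≡ 36 (mod 901)
6^4 ≡ 36^2 = 1296 ≡ 395 (mod 901)
6^8 ≡ 395^2 = 156025 ≡ 152 (mod 901)
6^16 ≡ 152^2 = 23104 ≡ 579 (mod 901)
6^32 ≡ 579^2 = 335241 ≡ 69 (mod 901)
6^64 ≡ 69^2 = 4761 ≡ 256 (mod 901)
6^128 ≡ 256^2 = 65536 ≡ 664 (mod 901)
6^256 ≡ 664^2 = 440896 ≡ 307 (mod 901)
6^512 ≡ 307^2 = 94249 ≡ 545 (mod 901)
900 = 512 + 256 + 128 + 4 in binary powers of 2.
So 6^900 ≡ 545 · 307 · 664 · 395 ≡ 208 (mod 901).
Since 208 ≠ 1, base 6 is a Fermat witness: 901 is composite.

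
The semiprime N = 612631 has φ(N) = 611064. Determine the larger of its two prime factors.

φ(n) = (p−1)(q−1) = n − (p+q) + 1, so p + q = 612631 − 611064 + 1 = 1568.
p and q are the roots of t² − 1568t + 612631 = 0.
Discriminant: 1568² − 4·612631 = 2458624 − 2450524 = 8100; √8100 = 90.
q = (1568 − 90)/2 = 739, p = (1568 + 90)/2 = 829.
Check: 739 · 829 = 612631.

829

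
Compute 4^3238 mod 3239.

4^1 ≡ 4 (mod 3239)
4^2 ≡ 4^2 = 16 ≡ 16 (mod 3239)
4^4 ≡ 16^2 = 256 ≡ 256 (mod 3239)
4^8 ≡ 256^2 = 65536 ≡ 756 (mod 3239)
4^16 ≡ 756^2 = 571536 ≡ 1472 (mod 3239)
4^32 ≡ 1472^2 = 2166784 ≡ 3132 (mod 3239)
4^64 ≡ 3132^2 = 9809424 ≡ 1732 (mod 3239)
4^128 ≡ 1732^2 = 2999824 ≡ 510 (mod 3239)
4^256 ≡ 510^2 = 260100 ≡ 980 (mod 3239)
4^512 ≡ 980^2 = 960400 ≡ 1656 (mod 3239)
4^1024 ≡ 1656^2 = 2742336 ≡ 2142 (mod 3239)
4^2048 ≡ 2142^2 = 4588164 ≡ 1740 (mod 3239)
3238 = 2048 + 1024 + 128 + 32 + 4 + 2 in binary powers of 2.
So 4^3238 ≡ 1740 · 2142 · 510 · 3132 · 256 · 16 ≡ 715 (mod 3239).
Since 715 ≠ 1, base 4 is a Fermat witness: 3239 is composite.

715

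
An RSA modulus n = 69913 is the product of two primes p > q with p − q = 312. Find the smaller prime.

Since p = q + 312, we have 69913 = q(q + 312), so q² + 312q − 69913 = 0.
Discriminant: 312² + 4·69913 = 97344 + 279652 = 376996; √376996 = 614.
q = (−312 + 614)/2 = 151, and p = q + 312 = 463.
Check: 151 · 463 = 69913.

151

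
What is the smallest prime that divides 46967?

67

46967 is odd.
Digit sum 32, not divisible by 3.
Ends in 7: not divisible by 5.
7: 46967 = 7·6709 + 4
11: 46967 = 11·4269 + 8
13: 46967 = 13·3612 + 11
17: 46967 = 17·2762 + 13
19: 46967 = 19·2471 + 18
23: 46967 = 23·2042 + 1
29: 46967 = 29·1619 + 16
31: 46967 = 31·1515 + 2
37: 46967 = 37·1269 + 14
41: 46967 = 41·1145 + 22
43: 46967 = 43·1092 + 11
47: 46967 = 47·999 + 14
53: 46967 = 53·886 + 9
59: 46967 = 59·796 + 3
61: 46967 = 61·769 + 58
67: 46967 = 67·701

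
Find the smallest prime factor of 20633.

47

20633 is odd.
Digit sum 14, not divisible by 3.
Ends in 3: not divisible by 5.
7: 20633 = 7·2947 + 4
11: 20633 = 11·1875 + 8
13: 20633 = 13·1587 + 2
17: 20633 = 17·1213 + 12
19: 20633 = 19·1085 + 18
23: 20633 = 23·897 + 2
29: 20633 = 29·711 + 14
31: 20633 = 31·665 + 18
37: 20633 = 37·557 + 24
41: 20633 = 41·503 + 10
43: 20633 = 43·479 + 36
47: 20633 = 47·439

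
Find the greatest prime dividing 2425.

97

2425 = 5 · 485
485 = 5 · 97
97 is prime.
So 2425 = 5^2 · 97; the largest prime factor is 97.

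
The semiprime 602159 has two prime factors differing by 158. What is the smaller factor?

701

Since p = q + 158, we have 602159 = q(q + 158), so q² + 158q − 602159 = 0.
Discriminant: 158² + 4·602159 = 24964 + 2408636 = 2433600; √2433600 = 1560.
q = (−158 + 1560)/2 = 701, and p = q + 158 = 859.
Check: 701 · 859 = 602159.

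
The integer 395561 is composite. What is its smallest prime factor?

19

395561 is odd.
Digit sum 29, not divisible by 3.
Ends in 1: not divisible by 5.
7: 395561 = 7·56508 + 5
11: 395561 = 11·35960 + 1
13: 395561 = 13·30427 + 10
17: 395561 = 17·23268 + 5
19: 395561 = 19·20819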